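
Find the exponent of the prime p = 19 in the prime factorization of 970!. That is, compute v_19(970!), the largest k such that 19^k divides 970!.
v_19(970!) = 53

Legendre's formula: v_p(n!) = Σ_{k ≥ 1} ⌊n / p^k⌋. For p = 19, n = 970, the terms are:
  ⌊970/19^1⌋ = ⌊970/19⌋ = 51
  ⌊970/19^2⌋ = ⌊970/361⌋ = 2
(the next term ⌊970/19^3⌋ = 0, terminating the sum). Summing: v_19(970!) = 51 + 2 = 53.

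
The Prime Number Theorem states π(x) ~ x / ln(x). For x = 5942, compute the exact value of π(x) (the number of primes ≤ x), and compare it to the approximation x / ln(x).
π(5942) = 780;  x/ln(x) ≈ 683.79;  relative error ≈ 12.33%.

Directly count primes up to 5942: π(5942) = 780. The PNT approximation gives 5942/ln(5942) ≈ 5942/8.68980 ≈ 683.79. Relative error (π(x) − x/ln(x)) / π(x) ≈ 12.33%; the approximation is known to undercount slightly (Li(x) is a better estimate).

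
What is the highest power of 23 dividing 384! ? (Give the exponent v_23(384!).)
v_23(384!) = 16

Legendre's formula: v_p(n!) = Σ_{k ≥ 1} ⌊n / p^k⌋. For p = 23, n = 384, the terms are:
  ⌊384/23^1⌋ = ⌊384/23⌋ = 16
(the next term ⌊384/23^2⌋ = 0, terminating the sum). Summing: v_23(384!) = 16 = 16.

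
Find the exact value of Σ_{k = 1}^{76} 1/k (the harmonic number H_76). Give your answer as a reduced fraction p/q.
H_76 = 672559662384108370412072783887333/136851726813476721146087646859200

Direct summation: H_76 = 1 + 1/2 + ... + 1/76. The least common denominator is lcm(1, ..., 76) = 410555180440430163438262940577600; over this denominator the numerator is 410555180440430163438262940577600 + 205277590220215081719131470288800 + 136851726813476721146087646859200 + 102638795110107540859565735144400 + 82111036088086032687652588115520 + 68425863406738360573043823429600 + 58650740062918594776894705796800 + 51319397555053770429782867572200 + 45617242271158907048695882286400 + 41055518044043016343826294057760 + 37323198221857287585296630961600 + 34212931703369180286521911714800 + 31581167726186935649097149275200 + 29325370031459297388447352898400 + 27370345362695344229217529371840 + 25659698777526885214891433786100 + 24150304731790009614015467092800 + 22808621135579453524347941143200 + 21608167391601587549382260030400 + 20527759022021508171913147028880 + 19550246687639531592298235265600 + 18661599110928643792648315480800 + 17850225236540441888620127851200 + 17106465851684590143260955857400 + 16422207217617206537530517623104 + 15790583863093467824548574637600 + 15205747423719635682898627428800 + 14662685015729648694223676449200 + 14157075187601040118560791054400 + 13685172681347672114608764685920 + 13243715498078392368976223889600 + 12829849388763442607445716893050 + 12441066073952429195098876987200 + 12075152365895004807007733546400 + 11730148012583718955378941159360 + 11404310567789726762173970571600 + 11096085957849463876709809204800 + 10804083695800793774691130015200 + 10527055908728978549699049758400 + 10263879511010754085956573514440 + 10013540986351955205811291233600 + 9775123343819765796149117632800 + 9547794893963492172982859083200 + 9330799555464321896324157740400 + 9123448454231781409739176457280 + 8925112618270220944310063925600 + 8735216605115535392303466820800 + 8553232925842295071630477928700 + 8378677151845513539556386542400 + 8211103608808603268765258811552 + 8050101577263336538005155697600 + 7895291931546733912274287318800 + 7746324159253399310155904539200 + 7602873711859817841449313714400 + 7464639644371457517059326192320 + 7331342507864824347111838224600 + 7202722463867195849794086676800 + 7078537593800520059280395527200 + 6958562380346273956580727806400 + 6842586340673836057304382342960 + 6730412794105412515381359681600 + 6621857749039196184488111944800 + 6516748895879843864099411755200 + 6414924694381721303722858446525 + 6316233545237387129819429855040 + 6220533036976214597549438493600 + 6127689260304927812511387172800 + 6037576182947502403503866773200 + 5950075078846813962873375950400 + 5865074006291859477689470579680 + 5782467330146903710398069585600 + 5702155283894863381086985285800 + 5624043567677125526551547131200 + 5548042978924731938354904602400 + 5474069072539068845843505874368 + 5402041847900396887345565007600 = 2017678987152325111236218351661999, so H_76 = 2017678987152325111236218351661999/410555180440430163438262940577600; reducing by gcd(2017678987152325111236218351661999, 410555180440430163438262940577600) = 3 gives 672559662384108370412072783887333/136851726813476721146087646859200 ≈ 4.91451. (The PNT-adjacent estimate ln(76) + γ ≈ 4.90795 matches within O(1/n).)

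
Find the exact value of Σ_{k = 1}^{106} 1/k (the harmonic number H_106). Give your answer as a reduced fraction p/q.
H_106 = 760893664482154975191407476065305792641722041/145060212702939779988529042870810778780278080

Direct summation: H_106 = 1 + 1/2 + ... + 1/106. The least common denominator is lcm(1, ..., 106) = 725301063514698899942645214354053893901390400; over this denominator the numerator is 725301063514698899942645214354053893901390400 + 362650531757349449971322607177026946950695200 + 241767021171566299980881738118017964633796800 + 181325265878674724985661303588513473475347600 + 145060212702939779988529042870810778780278080 + 120883510585783149990440869059008982316898400 + 103614437644956985706092173479150556271627200 + 90662632939337362492830651794256736737673800 + 80589007057188766660293912706005988211265600 + 72530106351469889994264521435405389390139040 + 65936460319518081812967746759459444900126400 + 60441755292891574995220434529504491158449200 + 55792389501130684610972708796465684146260800 + 51807218822478492853046086739575278135813600 + 48353404234313259996176347623603592926759360 + 45331316469668681246415325897128368368836900 + 42664768442041111761332071432591405523611200 + 40294503528594383330146956353002994105632800 + 38173740184984152628560274439687047047441600 + 36265053175734944997132260717702694695069520 + 34538145881652328568697391159716852090542400 + 32968230159759040906483873379729722450063200 + 31534828848465169562723704971915386691364800 + 30220877646445787497610217264752245579224600 + 29012042540587955997705808574162155756055616 + 27896194750565342305486354398232842073130400 + 26863002352396255553431304235335329403755200 + 25903609411239246426523043369787639067906800 + 25010381500506858618711903943243237720737600 + 24176702117156629998088173811801796463379680 + 23396808500474158062665974656582383674238400 + 22665658234834340623207662948564184184418450 + 21978820106506027270989248919819814966708800 + 21332384221020555880666035716295702761805600 + 20722887528991397141218434695830111254325440 + 20147251764297191665073478176501497052816400 + 19602731446343213511963384171731186321659200 + 19086870092492076314280137219843523523720800 + 18597463167043561536990902932155228048753600 + 18132526587867472498566130358851347347534760 + 17690269841821924388845005228147655948814400 + 17269072940826164284348695579858426045271200 + 16867466593365090696340586380326834741892800 + 16484115079879520453241936689864861225031600 + 16117801411437753332058782541201197642253120 + 15767414424232584781361852485957693345682400 + 15431937521589338296652025837320295614923200 + 15110438823222893748805108632376122789612300 + 14802062520708140815156024782735793753089600 + 14506021270293977998852904287081077878027808 + 14221589480680370587110690477530468507870400 + 13948097375282671152743177199116421036565200 + 13684925726692432074389532346302903658516800 + 13431501176198127776715652117667664701877600 + 13187292063903616362593549351891888980025280 + 12951804705619623213261521684893819533953400 + 12724580061661384209520091479895682349147200 + 12505190750253429309355951971621618860368800 + 12293238364655913558349918887356845659345600 + 12088351058578314999044086905900898231689840 + 11890181369093424589223692038591047441006400 + 11698404250237079031332987328291191837119200 + 11512715293884109522899130386572284030180800 + 11332829117417170311603831474282092092209225 + 11158477900226136922194541759293136829252160 + 10989410053253013635494624459909907483354400 + 10825389007682073133472316632150058117931200 + 10666192110510277940333017858147851380902800 + 10511609616155056520907901657305128897121600 + 10361443764495698570609217347915055627162720 + 10215507936826745069614721328930336533822400 + 10073625882148595832536739088250748526408200 + 9935631007050669862228016634987039642484800 + 9801365723171606755981692085865593160829600 + 9670680846862651999235269524720718585351872 + 9543435046246038157140068609921761761860400 + 9419494331359725973281106679922777842875200 + 9298731583521780768495451466077614024376800 + 9181026120439226581552471067772834100017600 + 9066263293933736249283065179425673673767380 + 8954334117465418517810434745111776467918400 + 8845134920910962194422502614073827974407200 + 8738567030297577107742713425952456553028800 + 8634536470413082142174347789929213022635600 + 8532953688408222352266414286518281104722240 + 8433733296682545348170293190163417370946400 + 8336793833502286206237301314414412573579200 + 8242057539939760226620968344932430612515800 + 8149450151850549437557811397236560605633600 + 8058900705718876666029391270600598821126560 + 7970341357304383515853244113780812020894400 + 7883707212116292390680926242978846672841200 + 7798936166824719354221991552194127891412800 + 7715968760794669148326012918660147807461600 + 7634748036996830525712054887937409409488320 + 7555219411611446874402554316188061394806150 + 7477330551697926803532424890247978287643200 + 7401031260354070407578012391367896876544800 + 7326273368835342423663082973273271655569600 + 7253010635146988999426452143540538939013904 + 7181198648660385147946982320337167266350400 + 7110794740340185293555345238765234253935200 + 7041757898200960193617914702466542659236800 + 6974048687641335576371588599558210518282600 + 6907629176330465713739478231943370418108480 + 6842462863346216037194766173151451829258400 = 3804468322410774875957037380326528963208610205, so H_106 = 3804468322410774875957037380326528963208610205/725301063514698899942645214354053893901390400; reducing by gcd(3804468322410774875957037380326528963208610205, 725301063514698899942645214354053893901390400) = 5 gives 760893664482154975191407476065305792641722041/145060212702939779988529042870810778780278080 ≈ 5.24536. (The PNT-adjacent estimate ln(106) + γ ≈ 5.24065 matches within O(1/n).)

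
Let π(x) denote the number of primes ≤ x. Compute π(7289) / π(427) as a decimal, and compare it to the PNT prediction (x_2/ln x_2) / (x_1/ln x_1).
π(7289)/π(427) = 929/82 ≈ 11.3293;  PNT prediction ≈ 11.6246.

π(427) = 82 and π(7289) = 929, so π(7289)/π(427) ≈ 11.3293. The PNT-predicted ratio is (7289/ln(7289)) / (427/ln(427)) ≈ 11.6246. The two agree to within a few percent, as expected.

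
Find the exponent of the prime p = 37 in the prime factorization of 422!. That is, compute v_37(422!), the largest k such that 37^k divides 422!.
v_37(422!) = 11

Legendre's formula: v_p(n!) = Σ_{k ≥ 1} ⌊n / p^k⌋. For p = 37, n = 422, the terms are:
  ⌊422/37^1⌋ = ⌊422/37⌋ = 11
(the next term ⌊422/37^2⌋ = 0, terminating the sum). Summing: v_37(422!) = 11 = 11.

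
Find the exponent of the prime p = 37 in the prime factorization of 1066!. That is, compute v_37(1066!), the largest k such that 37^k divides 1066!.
v_37(1066!) = 28

Legendre's formula: v_p(n!) = Σ_{k ≥ 1} ⌊n / p^k⌋. For p = 37, n = 1066, the terms are:
  ⌊1066/37^1⌋ = ⌊1066/37⌋ = 28
(the next term ⌊1066/37^2⌋ = 0, terminating the sum). Summing: v_37(1066!) = 28 = 28.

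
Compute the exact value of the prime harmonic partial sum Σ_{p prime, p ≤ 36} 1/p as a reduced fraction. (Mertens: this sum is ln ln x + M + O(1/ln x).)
Σ 1/p = 314016924901/200560490130

π(36) = 11, so the primes ≤ 36 are [2, 3, 5, 7, 11, 13, 17, 19, 23, 29, 31]. Summing 1/p over these primes: 314016924901/200560490130 ≈ 1.5657. Mertens estimate ln ln(36) + 0.2615 ≈ 1.5378.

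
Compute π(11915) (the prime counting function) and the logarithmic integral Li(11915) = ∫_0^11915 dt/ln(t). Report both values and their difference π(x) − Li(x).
π(11915) = 1427;  Li(11915) ≈ 1452.05;  π(x) − Li(x) ≈ -25.05.

Direct count of primes ≤ 11915 gives π(11915) = 1427. Numerical evaluation of the logarithmic integral gives Li(11915) ≈ 1452.05. The difference π(x) − Li(x) ≈ -25.05 is typically negative for small/moderate x (Li(x) overestimates), though Littlewood's theorem shows this sign changes infinitely often.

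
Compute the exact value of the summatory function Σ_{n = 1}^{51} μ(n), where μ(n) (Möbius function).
Σ_{n ≤ 51} μ(n) = -2

Compute μ(n) for each 1 ≤ n ≤ 51: μ(1) = 1, μ(2) = -1, μ(3) = -1, μ(4) = 0, μ(5) = -1, μ(6) = 1, μ(7) = -1, μ(8) = 0, μ(9) = 0, μ(10) = 1, μ(11) = -1, μ(12) = 0, μ(13) = -1, μ(14) = 1, μ(15) = 1, μ(16) = 0, μ(17) = -1, μ(18) = 0, μ(19) = -1, μ(20) = 0, μ(21) = 1, μ(22) = 1, μ(23) = -1, μ(24) = 0, μ(25) = 0, μ(26) = 1, μ(27) = 0, μ(28) = 0, μ(29) = -1, μ(30) = -1, μ(31) = -1, μ(32) = 0, μ(33) = 1, μ(34) = 1, μ(35) = 1, μ(36) = 0, μ(37) = -1, μ(38) = 1, μ(39) = 1, μ(40) = 0, μ(41) = -1, μ(42) = -1, μ(43) = -1, μ(44) = 0, μ(45) = 0, μ(46) = 1, μ(47) = -1, μ(48) = 0, μ(49) = 0, μ(50) = 0, μ(51) = 1. Summing all 51 values: -2. (Mertens function M(x) = Σ_{n ≤ x} μ(n); on average M(x) should be small (PNT ⟺ M(x) = o(x)).)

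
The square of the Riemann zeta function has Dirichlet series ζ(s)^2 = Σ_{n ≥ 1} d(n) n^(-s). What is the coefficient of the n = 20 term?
d(20) = 6

ζ(s)^2 = (Σ 1/m^s)(Σ 1/k^s). The coefficient of 1/n^s in the product is the number of ordered pairs (m, k) with mk = n, which equals d(n). For n = 20, divisors are [1, 2, 4, 5, 10, 20], so d(20) = 6.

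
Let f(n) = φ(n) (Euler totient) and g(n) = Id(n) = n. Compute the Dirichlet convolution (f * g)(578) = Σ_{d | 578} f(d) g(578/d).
(φ * Id)(578) = 2499

Divisors of 578: [1, 2, 17, 34, 289, 578]. For each d | 578:
  d = 1: φ(1) · Id(578/1) = 1 · 578 = 578
  d = 2: φ(2) · Id(578/2) = 1 · 289 = 289
  d = 17: φ(17) · Id(578/17) = 16 · 34 = 544
  d = 34: φ(34) · Id(578/34) = 16 · 17 = 272
  d = 289: φ(289) · Id(578/289) = 272 · 2 = 544
  d = 578: φ(578) · Id(578/578) = 272 · 1 = 272
Summing: (φ * Id)(578) = 578 + 289 + 544 + 272 + 544 + 272 = 2499.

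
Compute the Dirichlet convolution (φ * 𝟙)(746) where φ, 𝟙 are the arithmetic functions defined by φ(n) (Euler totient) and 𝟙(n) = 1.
(φ * 𝟙)(746) = 746

Divisors of 746: [1, 2, 373, 746]. For each d | 746:
  d = 1: φ(1) · 𝟙(746/1) = 1 · 1 = 1
  d = 2: φ(2) · 𝟙(746/2) = 1 · 1 = 1
  d = 373: φ(373) · 𝟙(746/373) = 372 · 1 = 372
  d = 746: φ(746) · 𝟙(746/746) = 372 · 1 = 372
Summing: (φ * 𝟙)(746) = 1 + 1 + 372 + 372 = 746.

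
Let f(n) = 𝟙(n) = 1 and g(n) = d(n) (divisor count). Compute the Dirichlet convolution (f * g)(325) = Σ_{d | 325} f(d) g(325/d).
(𝟙 * d)(325) = 18

Divisors of 325: [1, 5, 13, 25, 65, 325]. For each d | 325:
  d = 1: 𝟙(1) · d(325/1) = 1 · 6 = 6
  d = 5: 𝟙(5) · d(325/5) = 1 · 4 = 4
  d = 13: 𝟙(13) · d(325/13) = 1 · 3 = 3
  d = 25: 𝟙(25) · d(325/25) = 1 · 2 = 2
  d = 65: 𝟙(65) · d(325/65) = 1 · 2 = 2
  d = 325: 𝟙(325) · d(325/325) = 1 · 1 = 1
Summing: (𝟙 * d)(325) = 6 + 4 + 3 + 2 + 2 + 1 = 18.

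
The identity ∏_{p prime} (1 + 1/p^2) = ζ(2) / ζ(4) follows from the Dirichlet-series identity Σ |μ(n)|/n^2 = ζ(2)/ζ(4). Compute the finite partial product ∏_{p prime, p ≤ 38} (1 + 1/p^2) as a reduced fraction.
∏ = 270008184968000000/178631837133343209

The primes p ≤ 38 are [2, 3, 5, 7, 11, 13, 17, 19, 23, 29, 31, 37]. For each, (1 + 1/p^2) = (p^2 + 1)/p^2. Multiplying these fractions over p ∈ [2, 3, 5, 7, 11, 13, 17, 19, 23, 29, 31, 37] gives 270008184968000000/178631837133343209. (In the limit P → ∞ this tends to ζ(2)/ζ(4).)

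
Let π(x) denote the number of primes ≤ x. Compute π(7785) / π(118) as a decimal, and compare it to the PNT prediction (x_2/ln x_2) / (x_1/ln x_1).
π(7785)/π(118) = 985/30 ≈ 32.8333;  PNT prediction ≈ 35.1278.

π(118) = 30 and π(7785) = 985, so π(7785)/π(118) ≈ 32.8333. The PNT-predicted ratio is (7785/ln(7785)) / (118/ln(118)) ≈ 35.1278. The two agree to within a few percent, as expected.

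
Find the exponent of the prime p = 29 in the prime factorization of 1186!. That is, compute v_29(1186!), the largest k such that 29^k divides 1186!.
v_29(1186!) = 41

Legendre's formula: v_p(n!) = Σ_{k ≥ 1} ⌊n / p^k⌋. For p = 29, n = 1186, the terms are:
  ⌊1186/29^1⌋ = ⌊1186/29⌋ = 40
  ⌊1186/29^2⌋ = ⌊1186/841⌋ = 1
(the next term ⌊1186/29^3⌋ = 0, terminating the sum). Summing: v_29(1186!) = 40 + 1 = 41.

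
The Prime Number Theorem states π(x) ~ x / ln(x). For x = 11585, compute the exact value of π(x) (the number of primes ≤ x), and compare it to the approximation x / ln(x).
π(11585) = 1393;  x/ln(x) ≈ 1238.05;  relative error ≈ 11.12%.

Directly count primes up to 11585: π(11585) = 1393. The PNT approximation gives 11585/ln(11585) ≈ 11585/9.35747 ≈ 1238.05. Relative error (π(x) − x/ln(x)) / π(x) ≈ 11.12%; the approximation is known to undercount slightly (Li(x) is a better estimate).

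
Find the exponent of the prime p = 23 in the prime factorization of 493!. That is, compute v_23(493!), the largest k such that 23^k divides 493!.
v_23(493!) = 21

Legendre's formula: v_p(n!) = Σ_{k ≥ 1} ⌊n / p^k⌋. For p = 23, n = 493, the terms are:
  ⌊493/23^1⌋ = ⌊493/23⌋ = 21
(the next term ⌊493/23^2⌋ = 0, terminating the sum). Summing: v_23(493!) = 21 = 21.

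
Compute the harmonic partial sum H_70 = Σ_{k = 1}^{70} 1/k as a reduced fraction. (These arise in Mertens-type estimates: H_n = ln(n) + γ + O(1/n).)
H_70 = 42535343474848157886823113473/8801320137209899102584580800

Direct summation: H_70 = 1 + 1/2 + ... + 1/70. The least common denominator is lcm(1, ..., 70) = 79211881234889091923261227200; over this denominator the numerator is 79211881234889091923261227200 + 39605940617444545961630613600 + 26403960411629697307753742400 + 19802970308722272980815306800 + 15842376246977818384652245440 + 13201980205814848653876871200 + 11315983033555584560465889600 + 9901485154361136490407653400 + 8801320137209899102584580800 + 7921188123488909192326122720 + 7201080112262644720296475200 + 6600990102907424326938435600 + 6093221633453007071020094400 + 5657991516777792280232944800 + 5280792082325939461550748480 + 4950742577180568245203826700 + 4659522425581711289603601600 + 4400660068604949551292290400 + 4169046380783636417013748800 + 3960594061744454596163061360 + 3771994344518528186821963200 + 3600540056131322360148237600 + 3443994836299525735793966400 + 3300495051453712163469217800 + 3168475249395563676930449088 + 3046610816726503535510047200 + 2933773379069966367528193600 + 2828995758388896140116472400 + 2731444180513416962871076800 + 2640396041162969730775374240 + 2555221975319002965266491200 + 2475371288590284122601913350 + 2400360037420881573432158400 + 2329761212790855644801800800 + 2263196606711116912093177920 + 2200330034302474775646145200 + 2140861654997002484412465600 + 2084523190391818208506874400 + 2031073877817669023673364800 + 1980297030872227298081530680 + 1931997103289977851786859200 + 1885997172259264093410981600 + 1842136772904397486587470400 + 1800270028065661180074118800 + 1760264027441979820516916160 + 1721997418149762867896983200 + 1685359175210406211133217600 + 1650247525726856081734608900 + 1616569004793654937209412800 + 1584237624697781838465224544 + 1553174141860570429867867200 + 1523305408363251767755023600 + 1494563796884699847608702400 + 1466886689534983183764096800 + 1440216022452528944059295040 + 1414497879194448070058236200 + 1389682126927878805671249600 + 1365722090256708481435538400 + 1342574258218459185140020800 + 1320198020581484865387687120 + 1298555430080149047922315200 + 1277610987659501482633245600 + 1257331448172842728940654400 + 1237685644295142061300956675 + 1218644326690601414204018880 + 1200180018710440786716079200 + 1182266884102822267511361600 + 1164880606395427822400900400 + 1147998278766508578597988800 + 1131598303355558456046588960 = 382818091273633420981408021257, so H_70 = 382818091273633420981408021257/79211881234889091923261227200; reducing by gcd(382818091273633420981408021257, 79211881234889091923261227200) = 9 gives 42535343474848157886823113473/8801320137209899102584580800 ≈ 4.83284. (The PNT-adjacent estimate ln(70) + γ ≈ 4.82571 matches within O(1/n).)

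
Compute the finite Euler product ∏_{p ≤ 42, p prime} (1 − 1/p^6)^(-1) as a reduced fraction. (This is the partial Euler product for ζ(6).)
∏ = 2443380210471738371061235001635487784786465943261975036855/2401726912683588750411628962956143030539652897300291780608

The primes p ≤ 42 are [2, 3, 5, 7, 11, 13, 17, 19, 23, 29, 31, 37, 41]. For each prime, (1 − 1/p^6)^(-1) = p^6 / (p^6 − 1). The product is (1 − 1/2^6)^(-1), (1 − 1/3^6)^(-1), (1 − 1/5^6)^(-1), (1 − 1/7^6)^(-1), (1 − 1/11^6)^(-1), (1 − 1/13^6)^(-1), (1 − 1/17^6)^(-1), (1 − 1/19^6)^(-1), (1 − 1/23^6)^(-1), (1 − 1/29^6)^(-1), (1 − 1/31^6)^(-1), (1 − 1/37^6)^(-1), (1 − 1/41^6)^(-1) = ∏ p^6 / (p^6 − 1) = 2443380210471738371061235001635487784786465943261975036855/2401726912683588750411628962956143030539652897300291780608.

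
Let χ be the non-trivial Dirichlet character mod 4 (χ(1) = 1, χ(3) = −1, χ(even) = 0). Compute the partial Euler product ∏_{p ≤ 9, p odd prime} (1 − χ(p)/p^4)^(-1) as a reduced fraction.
∏ = 40516875/40968512

The odd primes p ≤ 9 are [3, 5, 7]. For each, χ(p) = 1 if p ≡ 1 mod 4, χ(p) = −1 if p ≡ 3 mod 4. Taking (1 − χ(p)/p^4)^(-1) = p^4/(p^4 − χ(p)): (1 − (-1)/3^4)^(-1) · (1 − (1)/5^4)^(-1) · (1 − (-1)/7^4)^(-1) = 40516875/40968512.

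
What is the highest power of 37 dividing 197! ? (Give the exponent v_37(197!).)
v_37(197!) = 5

Legendre's formula: v_p(n!) = Σ_{k ≥ 1} ⌊n / p^k⌋. For p = 37, n = 197, the terms are:
  ⌊197/37^1⌋ = ⌊197/37⌋ = 5
(the next term ⌊197/37^2⌋ = 0, terminating the sum). Summing: v_37(197!) = 5 = 5.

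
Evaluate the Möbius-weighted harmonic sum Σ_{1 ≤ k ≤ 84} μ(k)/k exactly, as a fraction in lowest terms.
Σ μ(k)/k = -223590076836035175208867029720/8902150522975861711854133933093

Values of μ(k) for 1 ≤ k ≤ 84: μ(1) = 1, μ(2) = -1, μ(3) = -1, μ(5) = -1, μ(6) = 1, μ(7) = -1, μ(10) = 1, μ(11) = -1, μ(13) = -1, μ(14) = 1, μ(15) = 1, μ(17) = -1, μ(19) = -1, μ(21) = 1, μ(22) = 1, μ(23) = -1, μ(26) = 1, μ(29) = -1, μ(30) = -1, μ(31) = -1, μ(33) = 1, μ(34) = 1, μ(35) = 1, μ(37) = -1, μ(38) = 1, μ(39) = 1, μ(41) = -1, μ(42) = -1, μ(43) = -1, μ(46) = 1, μ(47) = -1, μ(51) = 1, μ(53) = -1, μ(55) = 1, μ(57) = 1, μ(58) = 1, μ(59) = -1, μ(61) = -1, μ(62) = 1, μ(65) = 1, μ(66) = -1, μ(67) = -1, μ(69) = 1, μ(70) = -1, μ(71) = -1, μ(73) = -1, μ(74) = 1, μ(77) = 1, μ(78) = -1, μ(79) = -1, μ(82) = 1, μ(83) = -1, with μ = 0 on non-squarefree integers. Summing μ(k)/k for k where μ(k) ≠ 0 gives -223590076836035175208867029720/8902150522975861711854133933093 ≈ -0.0251. (PNT ⟺ this sum → 0 as n → ∞.)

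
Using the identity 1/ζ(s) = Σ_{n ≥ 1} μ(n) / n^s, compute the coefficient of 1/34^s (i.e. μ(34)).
μ(34) = 1

Factor n = 34 = 2 · 17. μ(n) = 0 if any exponent ≥ 2 (not squarefree); otherwise μ(n) = (−1)^{ω(n)} where ω(n) is the number of distinct prime factors. Applying: μ(34) = 1.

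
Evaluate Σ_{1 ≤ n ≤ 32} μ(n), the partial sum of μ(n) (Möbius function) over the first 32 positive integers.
Σ_{n ≤ 32} μ(n) = -4

Compute μ(n) for each 1 ≤ n ≤ 32: μ(1) = 1, μ(2) = -1, μ(3) = -1, μ(4) = 0, μ(5) = -1, μ(6) = 1, μ(7) = -1, μ(8) = 0, μ(9) = 0, μ(10) = 1, μ(11) = -1, μ(12) = 0, μ(13) = -1, μ(14) = 1, μ(15) = 1, μ(16) = 0, μ(17) = -1, μ(18) = 0, μ(19) = -1, μ(20) = 0, μ(21) = 1, μ(22) = 1, μ(23) = -1, μ(24) = 0, μ(25) = 0, μ(26) = 1, μ(27) = 0, μ(28) = 0, μ(29) = -1, μ(30) = -1, μ(31) = -1, μ(32) = 0. Summing all 32 values: -4. (Mertens function M(x) = Σ_{n ≤ x} μ(n); on average M(x) should be small (PNT ⟺ M(x) = o(x)).)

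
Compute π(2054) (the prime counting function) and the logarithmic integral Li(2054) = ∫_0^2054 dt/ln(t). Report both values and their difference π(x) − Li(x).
π(2054) = 310;  Li(2054) ≈ 321.90;  π(x) − Li(x) ≈ -11.90.

Direct count of primes ≤ 2054 gives π(2054) = 310. Numerical evaluation of the logarithmic integral gives Li(2054) ≈ 321.90. The difference π(x) − Li(x) ≈ -11.90 is typically negative for small/moderate x (Li(x) overestimates), though Littlewood's theorem shows this sign changes infinitely often.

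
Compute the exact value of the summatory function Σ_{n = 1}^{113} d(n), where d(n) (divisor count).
Σ_{n ≤ 113} d(n) = 554

Compute d(n) for each 1 ≤ n ≤ 113: d(1) = 1, d(2) = 2, d(3) = 2, d(4) = 3, d(5) = 2, d(6) = 4, d(7) = 2, d(8) = 4, d(9) = 3, d(10) = 4, d(11) = 2, d(12) = 6, d(13) = 2, d(14) = 4, d(15) = 4, d(16) = 5, d(17) = 2, d(18) = 6, d(19) = 2, d(20) = 6, d(21) = 4, d(22) = 4, d(23) = 2, d(24) = 8, d(25) = 3, d(26) = 4, d(27) = 4, d(28) = 6, d(29) = 2, d(30) = 8, d(31) = 2, d(32) = 6, d(33) = 4, d(34) = 4, d(35) = 4, d(36) = 9, d(37) = 2, d(38) = 4, d(39) = 4, d(40) = 8, d(41) = 2, d(42) = 8, d(43) = 2, d(44) = 6, d(45) = 6, d(46) = 4, d(47) = 2, d(48) = 10, d(49) = 3, d(50) = 6, d(51) = 4, d(52) = 6, d(53) = 2, d(54) = 8, d(55) = 4, d(56) = 8, d(57) = 4, d(58) = 4, d(59) = 2, d(60) = 12, d(61) = 2, d(62) = 4, d(63) = 6, d(64) = 7, d(65) = 4, d(66) = 8, d(67) = 2, d(68) = 6, d(69) = 4, d(70) = 8, d(71) = 2, d(72) = 12, d(73) = 2, d(74) = 4, d(75) = 6, d(76) = 6, d(77) = 4, d(78) = 8, d(79) = 2, d(80) = 10, d(81) = 5, d(82) = 4, d(83) = 2, d(84) = 12, d(85) = 4, d(86) = 4, d(87) = 4, d(88) = 8, d(89) = 2, d(90) = 12, d(91) = 4, d(92) = 6, d(93) = 4, d(94) = 4, d(95) = 4, d(96) = 12, d(97) = 2, d(98) = 6, d(99) = 6, d(100) = 9, d(101) = 2, d(102) = 8, d(103) = 2, d(104) = 8, d(105) = 8, d(106) = 4, d(107) = 2, d(108) = 12, d(109) = 2, d(110) = 8, d(111) = 4, d(112) = 10, d(113) = 2. Summing all 113 values: 554. (Dirichlet's divisor formula: Σ_{n ≤ x} d(n) = x ln(x) + (2γ − 1) x + O(√x). For x = 113, the asymptotic estimate is ≈ 551.65.)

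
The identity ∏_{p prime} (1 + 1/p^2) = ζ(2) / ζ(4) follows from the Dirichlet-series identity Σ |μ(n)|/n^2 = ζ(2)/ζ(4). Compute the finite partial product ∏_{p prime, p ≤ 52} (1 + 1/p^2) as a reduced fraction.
∏ = 101793085732936000000000/67237345888235944242129

The primes p ≤ 52 are [2, 3, 5, 7, 11, 13, 17, 19, 23, 29, 31, 37, 41, 43, 47]. For each, (1 + 1/p^2) = (p^2 + 1)/p^2. Multiplying these fractions over p ∈ [2, 3, 5, 7, 11, 13, 17, 19, 23, 29, 31, 37, 41, 43, 47] gives 101793085732936000000000/67237345888235944242129. (In the limit P → ∞ this tends to ζ(2)/ζ(4).)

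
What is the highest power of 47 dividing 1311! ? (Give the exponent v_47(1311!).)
v_47(1311!) = 27

Legendre's formula: v_p(n!) = Σ_{k ≥ 1} ⌊n / p^k⌋. For p = 47, n = 1311, the terms are:
  ⌊1311/47^1⌋ = ⌊1311/47⌋ = 27
(the next term ⌊1311/47^2⌋ = 0, terminating the sum). Summing: v_47(1311!) = 27 = 27.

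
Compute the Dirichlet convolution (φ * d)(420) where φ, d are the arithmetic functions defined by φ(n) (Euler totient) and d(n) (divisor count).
(φ * d)(420) = 1344

Divisors of 420: [1, 2, 3, 4, 5, 6, 7, 10, 12, 14, 15, 20, 21, 28, 30, 35, 42, 60, 70, 84, 105, 140, 210, 420]. For each d | 420:
  d = 1: φ(1) · d(420/1) = 1 · 24 = 24
  d = 2: φ(2) · d(420/2) = 1 · 16 = 16
  d = 3: φ(3) · d(420/3) = 2 · 12 = 24
  d = 4: φ(4) · d(420/4) = 2 · 8 = 16
  d = 5: φ(5) · d(420/5) = 4 · 12 = 48
  d = 6: φ(6) · d(420/6) = 2 · 8 = 16
  d = 7: φ(7) · d(420/7) = 6 · 12 = 72
  d = 10: φ(10) · d(420/10) = 4 · 8 = 32
  d = 12: φ(12) · d(420/12) = 4 · 4 = 16
  d = 14: φ(14) · d(420/14) = 6 · 8 = 48
  d = 15: φ(15) · d(420/15) = 8 · 6 = 48
  d = 20: φ(20) · d(420/20) = 8 · 4 = 32
  d = 21: φ(21) · d(420/21) = 12 · 6 = 72
  d = 28: φ(28) · d(420/28) = 12 · 4 = 48
  d = 30: φ(30) · d(420/30) = 8 · 4 = 32
  d = 35: φ(35) · d(420/35) = 24 · 6 = 144
  d = 42: φ(42) · d(420/42) = 12 · 4 = 48
  d = 60: φ(60) · d(420/60) = 16 · 2 = 32
  d = 70: φ(70) · d(420/70) = 24 · 4 = 96
  d = 84: φ(84) · d(420/84) = 24 · 2 = 48
  d = 105: φ(105) · d(420/105) = 48 · 3 = 144
  d = 140: φ(140) · d(420/140) = 48 · 2 = 96
  d = 210: φ(210) · d(420/210) = 48 · 2 = 96
  d = 420: φ(420) · d(420/420) = 96 · 1 = 96
Summing: (φ * d)(420) = 24 + 16 + 24 + 16 + 48 + 16 + 72 + 32 + 16 + 48 + 48 + 32 + 72 + 48 + 32 + 144 + 48 + 32 + 96 + 48 + 144 + 96 + 96 + 96 = 1344.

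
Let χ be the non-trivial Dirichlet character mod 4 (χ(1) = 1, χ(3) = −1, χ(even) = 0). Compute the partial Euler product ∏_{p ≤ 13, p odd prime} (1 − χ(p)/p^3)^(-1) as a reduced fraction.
∏ = 17910767875/18484721664

The odd primes p ≤ 13 are [3, 5, 7, 11, 13]. For each, χ(p) = 1 if p ≡ 1 mod 4, χ(p) = −1 if p ≡ 3 mod 4. Taking (1 − χ(p)/p^3)^(-1) = p^3/(p^3 − χ(p)): (1 − (-1)/3^3)^(-1) · (1 − (1)/5^3)^(-1) · (1 − (-1)/7^3)^(-1) · (1 − (-1)/11^3)^(-1) · (1 − (1)/13^3)^(-1) = 17910767875/18484721664.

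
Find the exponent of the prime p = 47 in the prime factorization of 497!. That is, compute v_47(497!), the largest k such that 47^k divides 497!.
v_47(497!) = 10

Legendre's formula: v_p(n!) = Σ_{k ≥ 1} ⌊n / p^k⌋. For p = 47, n = 497, the terms are:
  ⌊497/47^1⌋ = ⌊497/47⌋ = 10
(the next term ⌊497/47^2⌋ = 0, terminating the sum). Summing: v_47(497!) = 10 = 10.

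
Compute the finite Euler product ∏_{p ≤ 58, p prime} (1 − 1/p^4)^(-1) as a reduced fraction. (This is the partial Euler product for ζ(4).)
∏ = 750937919501355467062347671738968589096863062629/693820677147413996973765862820413440000000000000

The primes p ≤ 58 are [2, 3, 5, 7, 11, 13, 17, 19, 23, 29, 31, 37, 41, 43, 47, 53]. For each prime, (1 − 1/p^4)^(-1) = p^4 / (p^4 − 1). The product is (1 − 1/2^4)^(-1), (1 − 1/3^4)^(-1), (1 − 1/5^4)^(-1), (1 − 1/7^4)^(-1), (1 − 1/11^4)^(-1), (1 − 1/13^4)^(-1), (1 − 1/17^4)^(-1), (1 − 1/19^4)^(-1), (1 − 1/23^4)^(-1), (1 − 1/29^4)^(-1), (1 − 1/31^4)^(-1), (1 − 1/37^4)^(-1), (1 − 1/41^4)^(-1), (1 − 1/43^4)^(-1), (1 − 1/47^4)^(-1), (1 − 1/53^4)^(-1) = ∏ p^4 / (p^4 − 1) = 750937919501355467062347671738968589096863062629/693820677147413996973765862820413440000000000000.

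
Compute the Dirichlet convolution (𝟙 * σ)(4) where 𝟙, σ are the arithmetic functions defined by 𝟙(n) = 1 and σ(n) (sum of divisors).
(𝟙 * σ)(4) = 11

Divisors of 4: [1, 2, 4]. For each d | 4:
  d = 1: 𝟙(1) · σ(4/1) = 1 · 7 = 7
  d = 2: 𝟙(2) · σ(4/2) = 1 · 3 = 3
  d = 4: 𝟙(4) · σ(4/4) = 1 · 1 = 1
Summing: (𝟙 * σ)(4) = 7 + 3 + 1 = 11.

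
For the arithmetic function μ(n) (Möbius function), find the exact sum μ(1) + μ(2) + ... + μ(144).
Σ_{n ≤ 144} μ(n) = -1

Compute μ(n) for each 1 ≤ n ≤ 144: μ(1) = 1, μ(2) = -1, μ(3) = -1, μ(4) = 0, μ(5) = -1, μ(6) = 1, μ(7) = -1, μ(8) = 0, μ(9) = 0, μ(10) = 1, μ(11) = -1, μ(12) = 0, μ(13) = -1, μ(14) = 1, μ(15) = 1, μ(16) = 0, μ(17) = -1, μ(18) = 0, μ(19) = -1, μ(20) = 0, μ(21) = 1, μ(22) = 1, μ(23) = -1, μ(24) = 0, μ(25) = 0, μ(26) = 1, μ(27) = 0, μ(28) = 0, μ(29) = -1, μ(30) = -1, μ(31) = -1, μ(32) = 0, μ(33) = 1, μ(34) = 1, μ(35) = 1, μ(36) = 0, μ(37) = -1, μ(38) = 1, μ(39) = 1, μ(40) = 0, μ(41) = -1, μ(42) = -1, μ(43) = -1, μ(44) = 0, μ(45) = 0, μ(46) = 1, μ(47) = -1, μ(48) = 0, μ(49) = 0, μ(50) = 0, μ(51) = 1, μ(52) = 0, μ(53) = -1, μ(54) = 0, μ(55) = 1, μ(56) = 0, μ(57) = 1, μ(58) = 1, μ(59) = -1, μ(60) = 0, μ(61) = -1, μ(62) = 1, μ(63) = 0, μ(64) = 0, μ(65) = 1, μ(66) = -1, μ(67) = -1, μ(68) = 0, μ(69) = 1, μ(70) = -1, μ(71) = -1, μ(72) = 0, μ(73) = -1, μ(74) = 1, μ(75) = 0, μ(76) = 0, μ(77) = 1, μ(78) = -1, μ(79) = -1, μ(80) = 0, μ(81) = 0, μ(82) = 1, μ(83) = -1, μ(84) = 0, μ(85) = 1, μ(86) = 1, μ(87) = 1, μ(88) = 0, μ(89) = -1, μ(90) = 0, μ(91) = 1, μ(92) = 0, μ(93) = 1, μ(94) = 1, μ(95) = 1, μ(96) = 0, μ(97) = -1, μ(98) = 0, μ(99) = 0, μ(100) = 0, μ(101) = -1, μ(102) = -1, μ(103) = -1, μ(104) = 0, μ(105) = -1, μ(106) = 1, μ(107) = -1, μ(108) = 0, μ(109) = -1, μ(110) = -1, μ(111) = 1, μ(112) = 0, μ(113) = -1, μ(114) = -1, μ(115) = 1, μ(116) = 0, μ(117) = 0, μ(118) = 1, μ(119) = 1, μ(120) = 0, μ(121) = 0, μ(122) = 1, μ(123) = 1, μ(124) = 0, μ(125) = 0, μ(126) = 0, μ(127) = -1, μ(128) = 0, μ(129) = 1, μ(130) = -1, μ(131) = -1, μ(132) = 0, μ(133) = 1, μ(134) = 1, μ(135) = 0, μ(136) = 0, μ(137) = -1, μ(138) = -1, μ(139) = -1, μ(140) = 0, μ(141) = 1, μ(142) = 1, μ(143) = 1, μ(144) = 0. Summing all 144 values: -1. (Mertens function M(x) = Σ_{n ≤ x} μ(n); on average M(x) should be small (PNT ⟺ M(x) = o(x)).)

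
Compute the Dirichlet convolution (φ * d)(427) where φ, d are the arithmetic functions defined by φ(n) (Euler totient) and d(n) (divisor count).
(φ * d)(427) = 496

Divisors of 427: [1, 7, 61, 427]. For each d | 427:
  d = 1: φ(1) · d(427/1) = 1 · 4 = 4
  d = 7: φ(7) · d(427/7) = 6 · 2 = 12
  d = 61: φ(61) · d(427/61) = 60 · 2 = 120
  d = 427: φ(427) · d(427/427) = 360 · 1 = 360
Summing: (φ * d)(427) = 4 + 12 + 120 + 360 = 496.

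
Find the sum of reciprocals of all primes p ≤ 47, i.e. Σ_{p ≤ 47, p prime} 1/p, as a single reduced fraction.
Σ 1/p = 1021729465586766997/614889782588491410

π(47) = 15, so the primes ≤ 47 are [2, 3, 5, 7, 11, 13, 17, 19, 23, 29, 31, 37, 41, 43, 47]. Summing 1/p over these primes: 1021729465586766997/614889782588491410 ≈ 1.6616. Mertens estimate ln ln(47) + 0.2615 ≈ 1.6096.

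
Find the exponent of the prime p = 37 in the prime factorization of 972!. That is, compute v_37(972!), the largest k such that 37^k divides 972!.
v_37(972!) = 26

Legendre's formula: v_p(n!) = Σ_{k ≥ 1} ⌊n / p^k⌋. For p = 37, n = 972, the terms are:
  ⌊972/37^1⌋ = ⌊972/37⌋ = 26
(the next term ⌊972/37^2⌋ = 0, terminating the sum). Summing: v_37(972!) = 26 = 26.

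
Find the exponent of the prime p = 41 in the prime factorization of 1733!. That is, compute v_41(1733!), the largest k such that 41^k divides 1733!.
v_41(1733!) = 43

Legendre's formula: v_p(n!) = Σ_{k ≥ 1} ⌊n / p^k⌋. For p = 41, n = 1733, the terms are:
  ⌊1733/41^1⌋ = ⌊1733/41⌋ = 42
  ⌊1733/41^2⌋ = ⌊1733/1681⌋ = 1
(the next term ⌊1733/41^3⌋ = 0, terminating the sum). Summing: v_41(1733!) = 42 + 1 = 43.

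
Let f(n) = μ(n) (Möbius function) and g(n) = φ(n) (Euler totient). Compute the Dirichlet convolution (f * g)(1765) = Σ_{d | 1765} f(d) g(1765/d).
(μ * φ)(1765) = 1053

Divisors of 1765: [1, 5, 353, 1765]. For each d | 1765:
  d = 1: μ(1) · φ(1765/1) = 1 · 1408 = 1408
  d = 5: μ(5) · φ(1765/5) = -1 · 352 = -352
  d = 353: μ(353) · φ(1765/353) = -1 · 4 = -4
  d = 1765: μ(1765) · φ(1765/1765) = 1 · 1 = 1
Summing: (μ * φ)(1765) = 1408 + -352 + -4 + 1 = 1053.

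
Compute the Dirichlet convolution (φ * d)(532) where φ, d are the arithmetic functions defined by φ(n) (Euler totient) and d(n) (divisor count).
(φ * d)(532) = 1120

Divisors of 532: [1, 2, 4, 7, 14, 19, 28, 38, 76, 133, 266, 532]. For each d | 532:
  d = 1: φ(1) · d(532/1) = 1 · 12 = 12
  d = 2: φ(2) · d(532/2) = 1 · 8 = 8
  d = 4: φ(4) · d(532/4) = 2 · 4 = 8
  d = 7: φ(7) · d(532/7) = 6 · 6 = 36
  d = 14: φ(14) · d(532/14) = 6 · 4 = 24
  d = 19: φ(19) · d(532/19) = 18 · 6 = 108
  d = 28: φ(28) · d(532/28) = 12 · 2 = 24
  d = 38: φ(38) · d(532/38) = 18 · 4 = 72
  d = 76: φ(76) · d(532/76) = 36 · 2 = 72
  d = 133: φ(133) · d(532/133) = 108 · 3 = 324
  d = 266: φ(266) · d(532/266) = 108 · 2 = 216
  d = 532: φ(532) · d(532/532) = 216 · 1 = 216
Summing: (φ * d)(532) = 12 + 8 + 8 + 36 + 24 + 108 + 24 + 72 + 72 + 324 + 216 + 216 = 1120.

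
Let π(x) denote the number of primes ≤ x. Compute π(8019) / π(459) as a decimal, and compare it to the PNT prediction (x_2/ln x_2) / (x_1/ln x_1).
π(8019)/π(459) = 1010/88 ≈ 11.4773;  PNT prediction ≈ 11.9114.

π(459) = 88 and π(8019) = 1010, so π(8019)/π(459) ≈ 11.4773. The PNT-predicted ratio is (8019/ln(8019)) / (459/ln(459)) ≈ 11.9114. The two agree to within a few percent, as expected.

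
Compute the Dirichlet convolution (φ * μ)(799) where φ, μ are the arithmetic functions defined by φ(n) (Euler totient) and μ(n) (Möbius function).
(φ * μ)(799) = 675

Divisors of 799: [1, 17, 47, 799]. For each d | 799:
  d = 1: φ(1) · μ(799/1) = 1 · 1 = 1
  d = 17: φ(17) · μ(799/17) = 16 · -1 = -16
  d = 47: φ(47) · μ(799/47) = 46 · -1 = -46
  d = 799: φ(799) · μ(799/799) = 736 · 1 = 736
Summing: (φ * μ)(799) = 1 + -16 + -46 + 736 = 675.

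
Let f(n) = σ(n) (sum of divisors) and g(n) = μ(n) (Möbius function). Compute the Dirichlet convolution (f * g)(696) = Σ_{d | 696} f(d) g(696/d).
(σ * μ)(696) = 696

Divisors of 696: [1, 2, 3, 4, 6, 8, 12, 24, 29, 58, 87, 116, 174, 232, 348, 696]. For each d | 696:
  d = 1: σ(1) · μ(696/1) = 1 · 0 = 0
  d = 2: σ(2) · μ(696/2) = 3 · 0 = 0
  d = 3: σ(3) · μ(696/3) = 4 · 0 = 0
  d = 4: σ(4) · μ(696/4) = 7 · -1 = -7
  d = 6: σ(6) · μ(696/6) = 12 · 0 = 0
  d = 8: σ(8) · μ(696/8) = 15 · 1 = 15
  d = 12: σ(12) · μ(696/12) = 28 · 1 = 28
  d = 24: σ(24) · μ(696/24) = 60 · -1 = -60
  d = 29: σ(29) · μ(696/29) = 30 · 0 = 0
  d = 58: σ(58) · μ(696/58) = 90 · 0 = 0
  d = 87: σ(87) · μ(696/87) = 120 · 0 = 0
  d = 116: σ(116) · μ(696/116) = 210 · 1 = 210
  d = 174: σ(174) · μ(696/174) = 360 · 0 = 0
  d = 232: σ(232) · μ(696/232) = 450 · -1 = -450
  d = 348: σ(348) · μ(696/348) = 840 · -1 = -840
  d = 696: σ(696) · μ(696/696) = 1800 · 1 = 1800
Summing: (σ * μ)(696) = 0 + 0 + 0 + -7 + 0 + 15 + 28 + -60 + 0 + 0 + 0 + 210 + 0 + -450 + -840 + 1800 = 696.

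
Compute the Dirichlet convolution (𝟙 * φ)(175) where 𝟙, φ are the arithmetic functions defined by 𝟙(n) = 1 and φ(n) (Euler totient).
(𝟙 * φ)(175) = 175

Divisors of 175: [1, 5, 7, 25, 35, 175]. For each d | 175:
  d = 1: 𝟙(1) · φ(175/1) = 1 · 120 = 120
  d = 5: 𝟙(5) · φ(175/5) = 1 · 24 = 24
  d = 7: 𝟙(7) · φ(175/7) = 1 · 20 = 20
  d = 25: 𝟙(25) · φ(175/25) = 1 · 6 = 6
  d = 35: 𝟙(35) · φ(175/35) = 1 · 4 = 4
  d = 175: 𝟙(175) · φ(175/175) = 1 · 1 = 1
Summing: (𝟙 * φ)(175) = 120 + 24 + 20 + 6 + 4 + 1 = 175.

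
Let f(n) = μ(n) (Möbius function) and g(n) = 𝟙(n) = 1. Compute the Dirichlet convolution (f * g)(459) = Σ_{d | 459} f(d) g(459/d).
(μ * 𝟙)(459) = 0

Divisors of 459: [1, 3, 9, 17, 27, 51, 153, 459]. For each d | 459:
  d = 1: μ(1) · 𝟙(459/1) = 1 · 1 = 1
  d = 3: μ(3) · 𝟙(459/3) = -1 · 1 = -1
  d = 9: μ(9) · 𝟙(459/9) = 0 · 1 = 0
  d = 17: μ(17) · 𝟙(459/17) = -1 · 1 = -1
  d = 27: μ(27) · 𝟙(459/27) = 0 · 1 = 0
  d = 51: μ(51) · 𝟙(459/51) = 1 · 1 = 1
  d = 153: μ(153) · 𝟙(459/153) = 0 · 1 = 0
  d = 459: μ(459) · 𝟙(459/459) = 0 · 1 = 0
Summing: (μ * 𝟙)(459) = 1 + -1 + 0 + -1 + 0 + 1 + 0 + 0 = 0.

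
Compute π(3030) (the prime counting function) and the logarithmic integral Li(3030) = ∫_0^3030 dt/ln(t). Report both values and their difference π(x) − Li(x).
π(3030) = 434;  Li(3030) ≈ 446.50;  π(x) − Li(x) ≈ -12.50.

Direct count of primes ≤ 3030 gives π(3030) = 434. Numerical evaluation of the logarithmic integral gives Li(3030) ≈ 446.50. The difference π(x) − Li(x) ≈ -12.50 is typically negative for small/moderate x (Li(x) overestimates), though Littlewood's theorem shows this sign changes infinitely often.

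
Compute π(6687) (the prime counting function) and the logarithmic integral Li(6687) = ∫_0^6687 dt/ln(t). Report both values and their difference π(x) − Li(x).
π(6687) = 861;  Li(6687) ≈ 878.89;  π(x) − Li(x) ≈ -17.89.

Direct count of primes ≤ 6687 gives π(6687) = 861. Numerical evaluation of the logarithmic integral gives Li(6687) ≈ 878.89. The difference π(x) − Li(x) ≈ -17.89 is typically negative for small/moderate x (Li(x) overestimates), though Littlewood's theorem shows this sign changes infinitely often.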